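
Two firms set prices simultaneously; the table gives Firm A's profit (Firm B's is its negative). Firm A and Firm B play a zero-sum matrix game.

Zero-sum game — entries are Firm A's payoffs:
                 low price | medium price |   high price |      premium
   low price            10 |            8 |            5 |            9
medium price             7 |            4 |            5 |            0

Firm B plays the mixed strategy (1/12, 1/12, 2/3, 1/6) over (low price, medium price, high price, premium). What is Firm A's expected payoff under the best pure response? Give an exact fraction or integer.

low price: (10)·(1/12) + (8)·(1/12) + (5)·(2/3) + (9)·(1/6) = 19/3.
medium price: (7)·(1/12) + (4)·(1/12) + (5)·(2/3) + (0)·(1/6) = 17/4.
The best pure response is low price with expected payoff 19/3.

19/3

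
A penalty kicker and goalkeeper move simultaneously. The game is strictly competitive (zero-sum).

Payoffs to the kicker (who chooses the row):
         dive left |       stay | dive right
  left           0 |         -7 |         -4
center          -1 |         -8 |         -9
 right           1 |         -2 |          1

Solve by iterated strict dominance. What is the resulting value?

-2

Row center is strictly dominated by row left (0>-1, -7>-8, -4>-9); eliminate center.
Row left is strictly dominated by row right (1>0, -2>-7, 1>-4); eliminate left.
Column dive right is strictly dominated by stay for the goalkeeper (-2<1); eliminate dive right.
Column dive left is strictly dominated by stay for the goalkeeper (-2<1); eliminate dive left.
Only (right, stay) remains, with payoff -2.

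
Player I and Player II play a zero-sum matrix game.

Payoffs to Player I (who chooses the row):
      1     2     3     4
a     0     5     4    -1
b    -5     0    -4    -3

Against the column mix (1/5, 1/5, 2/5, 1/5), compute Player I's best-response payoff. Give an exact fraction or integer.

12/5

a: (0)·(1/5) + (5)·(1/5) + (4)·(2/5) + (-1)·(1/5) = 12/5.
b: (-5)·(1/5) + (0)·(1/5) + (-4)·(2/5) + (-3)·(1/5) = -16/5.
The best pure response is a with expected payoff 12/5.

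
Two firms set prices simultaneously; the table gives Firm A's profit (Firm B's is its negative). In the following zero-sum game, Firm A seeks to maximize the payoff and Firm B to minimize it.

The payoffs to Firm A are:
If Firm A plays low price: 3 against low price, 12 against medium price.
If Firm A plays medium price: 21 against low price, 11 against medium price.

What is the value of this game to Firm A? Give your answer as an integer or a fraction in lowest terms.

Row minima are 3 and 11, so Firm A's maximin is 11; column maxima are 21 and 12, so Firm B's minimax is 12. These differ, so the equilibrium is in mixed strategies.
Let Firm A play low price with probability p. Firm B is indifferent when 3p + 21(1−p) = 12p + 11(1−p), giving p = 10/19.
Let Firm B play low price with probability q. Firm A is indifferent when 3q + 12(1−q) = 21q + 11(1−q), giving q = 1/19.
The value is 3·(1/19) + (12)·(18/19) = 219/19.

219/19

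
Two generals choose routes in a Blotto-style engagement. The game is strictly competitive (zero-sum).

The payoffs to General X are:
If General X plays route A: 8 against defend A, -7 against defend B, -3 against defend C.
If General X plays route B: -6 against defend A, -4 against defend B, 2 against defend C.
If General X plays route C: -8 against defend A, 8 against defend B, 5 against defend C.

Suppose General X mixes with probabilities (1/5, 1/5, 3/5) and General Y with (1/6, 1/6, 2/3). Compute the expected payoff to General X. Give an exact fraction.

47/30

Against (1/6, 1/6, 2/3), each row's expected payoff is route A: -11/6; route B: -1/3; route C: 10/3.
Taking the (1/5, 1/5, 3/5)-weighted average: (1/5)·(-11/6) + (1/5)·(-1/3) + (3/5)·(10/3) = 47/30.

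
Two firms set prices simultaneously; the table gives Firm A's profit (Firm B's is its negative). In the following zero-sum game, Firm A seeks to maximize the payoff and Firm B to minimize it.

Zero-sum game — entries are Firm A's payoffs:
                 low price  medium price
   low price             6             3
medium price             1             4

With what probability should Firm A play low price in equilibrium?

1/2

Row minima are 3 and 1, so Firm A's maximin is 3; column maxima are 6 and 4, so Firm B's minimax is 4. These differ, so the equilibrium is in mixed strategies.
Let Firm A play low price with probability p. Firm B is indifferent when 6p + (1−p) = 3p + 4(1−p), giving p = 1/2.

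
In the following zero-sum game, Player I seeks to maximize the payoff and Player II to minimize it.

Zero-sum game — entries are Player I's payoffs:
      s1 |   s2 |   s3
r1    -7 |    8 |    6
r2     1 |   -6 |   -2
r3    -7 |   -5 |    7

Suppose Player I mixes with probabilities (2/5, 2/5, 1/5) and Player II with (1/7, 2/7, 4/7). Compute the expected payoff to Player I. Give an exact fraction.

Against (1/7, 2/7, 4/7), each row's expected payoff is r1: 33/7; r2: -19/7; r3: 11/7.
Taking the (2/5, 2/5, 1/5)-weighted average: (2/5)·(33/7) + (2/5)·(-19/7) + (1/5)·(11/7) = 39/35.

39/35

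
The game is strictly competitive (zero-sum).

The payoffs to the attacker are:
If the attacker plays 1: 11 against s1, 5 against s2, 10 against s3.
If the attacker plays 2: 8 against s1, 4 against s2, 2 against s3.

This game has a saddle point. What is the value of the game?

Row minima: 5, 2 → the attacker's maximin is 5.
Column maxima: 11, 5, 10 → the defender's minimax is 5.
They coincide at (1, s2), so the value is 5.

5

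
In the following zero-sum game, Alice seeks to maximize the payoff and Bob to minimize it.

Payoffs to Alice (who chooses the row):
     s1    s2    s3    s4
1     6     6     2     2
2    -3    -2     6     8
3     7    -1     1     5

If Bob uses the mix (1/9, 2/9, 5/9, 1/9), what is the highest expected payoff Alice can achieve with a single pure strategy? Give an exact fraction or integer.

31/9

1: (6)·(1/9) + (6)·(2/9) + (2)·(5/9) + (2)·(1/9) = 10/3.
2: (-3)·(1/9) + (-2)·(2/9) + (6)·(5/9) + (8)·(1/9) = 31/9.
3: (7)·(1/9) + (-1)·(2/9) + (1)·(5/9) + (5)·(1/9) = 5/3.
The best pure response is 2 with expected payoff 31/9.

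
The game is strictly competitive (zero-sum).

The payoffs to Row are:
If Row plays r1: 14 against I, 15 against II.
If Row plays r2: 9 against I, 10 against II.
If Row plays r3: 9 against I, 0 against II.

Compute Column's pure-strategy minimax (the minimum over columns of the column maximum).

14

The worst case (largest entry) in each column is I: 14, II: 15.
The best (smallest) of these is 14.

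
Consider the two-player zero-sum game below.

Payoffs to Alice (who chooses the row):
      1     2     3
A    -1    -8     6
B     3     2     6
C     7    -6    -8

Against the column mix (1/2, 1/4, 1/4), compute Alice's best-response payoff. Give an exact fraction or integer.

A: (-1)·(1/2) + (-8)·(1/4) + (6)·(1/4) = -1.
B: (3)·(1/2) + (2)·(1/4) + (6)·(1/4) = 7/2.
C: (7)·(1/2) + (-6)·(1/4) + (-8)·(1/4) = 0.
The best pure response is B with expected payoff 7/2.

7/2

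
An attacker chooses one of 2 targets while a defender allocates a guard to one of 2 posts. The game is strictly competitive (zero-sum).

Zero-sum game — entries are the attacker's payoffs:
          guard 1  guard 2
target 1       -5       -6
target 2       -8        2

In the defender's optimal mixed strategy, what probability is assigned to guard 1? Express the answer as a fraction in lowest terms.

Row minima are -6 and -8, so the attacker's maximin is -6; column maxima are -5 and 2, so the defender's minimax is -5. These differ, so the equilibrium is in mixed strategies.
Let the defender play guard 1 with probability q. The attacker is indifferent when −5q − 6(1−q) = −8q + 2(1−q), giving q = 8/11.

8/11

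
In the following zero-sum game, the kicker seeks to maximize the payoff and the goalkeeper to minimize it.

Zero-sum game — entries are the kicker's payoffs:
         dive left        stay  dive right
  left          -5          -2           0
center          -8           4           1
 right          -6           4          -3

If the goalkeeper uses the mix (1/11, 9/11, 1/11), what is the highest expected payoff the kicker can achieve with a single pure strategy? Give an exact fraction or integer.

left: (-5)·(1/11) + (-2)·(9/11) + (0)·(1/11) = -23/11.
center: (-8)·(1/11) + (4)·(9/11) + (1)·(1/11) = 29/11.
right: (-6)·(1/11) + (4)·(9/11) + (-3)·(1/11) = 27/11.
The best pure response is center with expected payoff 29/11.

29/11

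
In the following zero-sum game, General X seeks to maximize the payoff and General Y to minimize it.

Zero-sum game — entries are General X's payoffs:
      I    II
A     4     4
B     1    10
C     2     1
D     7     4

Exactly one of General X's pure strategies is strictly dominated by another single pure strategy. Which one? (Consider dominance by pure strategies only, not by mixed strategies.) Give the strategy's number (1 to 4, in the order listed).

Compare C with A: 4 > 2, 4 > 1.
So A strictly dominates C for General X; C is strictly dominated.

3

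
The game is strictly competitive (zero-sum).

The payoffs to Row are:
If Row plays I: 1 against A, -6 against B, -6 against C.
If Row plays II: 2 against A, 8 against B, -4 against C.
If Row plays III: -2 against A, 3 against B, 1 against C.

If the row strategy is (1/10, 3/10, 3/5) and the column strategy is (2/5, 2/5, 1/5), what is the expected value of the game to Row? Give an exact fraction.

1

Against (2/5, 2/5, 1/5), each row's expected payoff is I: -16/5; II: 16/5; III: 3/5.
Taking the (1/10, 3/10, 3/5)-weighted average: (1/10)·(-16/5) + (3/10)·(16/5) + (3/5)·(3/5) = 1.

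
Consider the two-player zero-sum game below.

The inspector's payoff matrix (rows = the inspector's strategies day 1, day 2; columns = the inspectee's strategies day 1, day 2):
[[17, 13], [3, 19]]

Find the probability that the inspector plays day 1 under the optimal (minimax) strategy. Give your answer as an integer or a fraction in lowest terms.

4/5

Row minima are 13 and 3, so the inspector's maximin is 13; column maxima are 17 and 19, so the inspectee's minimax is 17. These differ, so the equilibrium is in mixed strategies.
Let the inspector play day 1 with probability p. The inspectee is indifferent when 17p + 3(1−p) = 13p + 19(1−p), giving p = 4/5.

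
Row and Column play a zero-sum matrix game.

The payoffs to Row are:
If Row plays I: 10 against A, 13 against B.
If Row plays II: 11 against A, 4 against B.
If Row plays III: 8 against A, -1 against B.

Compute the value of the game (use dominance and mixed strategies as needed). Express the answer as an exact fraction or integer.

Row III is strictly dominated by row II, so Row never plays it.
The remaining 2×2 game on (I, II) × (A, B) has no saddle point. Let Row play I with probability p; indifference gives 10p + 11(1−p) = 13p + 4(1−p), so p = 7/10.
Similarly Column's optimal q on A is 9/10, and the value is 10·(9/10) + (13)·(1/10) = 103/10.

103/10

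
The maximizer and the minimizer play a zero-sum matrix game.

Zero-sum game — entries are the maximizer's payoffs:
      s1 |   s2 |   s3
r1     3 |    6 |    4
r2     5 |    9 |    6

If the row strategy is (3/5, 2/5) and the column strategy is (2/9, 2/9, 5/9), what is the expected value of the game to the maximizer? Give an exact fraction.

Against (2/9, 2/9, 5/9), each row's expected payoff is r1: 38/9; r2: 58/9.
Taking the (3/5, 2/5)-weighted average: (3/5)·(38/9) + (2/5)·(58/9) = 46/9.

46/9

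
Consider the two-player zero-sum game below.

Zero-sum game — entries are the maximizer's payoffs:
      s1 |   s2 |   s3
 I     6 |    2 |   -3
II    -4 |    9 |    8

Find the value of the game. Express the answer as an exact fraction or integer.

Column s2 is strictly dominated by s3 for the minimizer (it gives the maximizer more in every row).
The remaining 2×2 game on (I, II) × (s1, s3) has no saddle point. Let the maximizer play I with probability p; indifference gives 6p − 4(1−p) = −3p + 8(1−p), so p = 4/7.
Similarly the minimizer's optimal q on s1 is 11/21, and the value is 6·(11/21) + (-3)·(10/21) = 12/7.

12/7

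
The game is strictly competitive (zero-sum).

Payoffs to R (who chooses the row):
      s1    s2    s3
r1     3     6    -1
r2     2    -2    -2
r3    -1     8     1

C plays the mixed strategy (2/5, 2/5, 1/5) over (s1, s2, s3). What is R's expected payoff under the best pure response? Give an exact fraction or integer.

r1: (3)·(2/5) + (6)·(2/5) + (-1)·(1/5) = 17/5.
r2: (2)·(2/5) + (-2)·(2/5) + (-2)·(1/5) = -2/5.
r3: (-1)·(2/5) + (8)·(2/5) + (1)·(1/5) = 3.
The best pure response is r1 with expected payoff 17/5.

17/5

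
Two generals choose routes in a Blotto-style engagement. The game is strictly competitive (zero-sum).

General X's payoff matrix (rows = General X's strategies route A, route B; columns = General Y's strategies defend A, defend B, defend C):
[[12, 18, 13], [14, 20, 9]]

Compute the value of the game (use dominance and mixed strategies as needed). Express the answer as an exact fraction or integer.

37/3

Column defend B is strictly dominated by defend A for General Y (it gives General X more in every row).
The remaining 2×2 game on (route A, route B) × (defend A, defend C) has no saddle point. Let General X play route A with probability p; indifference gives 12p + 14(1−p) = 13p + 9(1−p), so p = 5/6.
Similarly General Y's optimal q on defend A is 2/3, and the value is 12·(2/3) + (13)·(1/3) = 37/3.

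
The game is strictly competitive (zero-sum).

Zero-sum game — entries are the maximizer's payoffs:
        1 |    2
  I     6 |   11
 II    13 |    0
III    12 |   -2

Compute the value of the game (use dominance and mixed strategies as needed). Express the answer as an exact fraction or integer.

143/18

Row III is strictly dominated by row II, so the maximizer never plays it.
The remaining 2×2 game on (I, II) × (1, 2) has no saddle point. Let the maximizer play I with probability p; indifference gives 6p + 13(1−p) = 11p, so p = 13/18.
Similarly the minimizer's optimal q on 1 is 11/18, and the value is 6·(11/18) + (11)·(7/18) = 143/18.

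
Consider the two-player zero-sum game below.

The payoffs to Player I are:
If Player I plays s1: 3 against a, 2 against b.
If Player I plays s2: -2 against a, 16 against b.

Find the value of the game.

Row minima are 2 and -2, so Player I's maximin is 2; column maxima are 3 and 16, so Player II's minimax is 3. These differ, so the equilibrium is in mixed strategies.
Let Player I play s1 with probability p. Player II is indifferent when 3p − 2(1−p) = 2p + 16(1−p), giving p = 18/19.
Let Player II play a with probability q. Player I is indifferent when 3q + 2(1−q) = −2q + 16(1−q), giving q = 14/19.
The value is 3·(14/19) + (2)·(5/19) = 52/19.

52/19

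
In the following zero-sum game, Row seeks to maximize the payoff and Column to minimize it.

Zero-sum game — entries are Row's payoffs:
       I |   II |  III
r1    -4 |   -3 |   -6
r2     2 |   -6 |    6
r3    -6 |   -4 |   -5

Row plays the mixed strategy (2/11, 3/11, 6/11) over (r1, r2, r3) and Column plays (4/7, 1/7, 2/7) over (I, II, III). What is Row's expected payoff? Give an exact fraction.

-248/77

Against (4/7, 1/7, 2/7), each row's expected payoff is r1: -31/7; r2: 2; r3: -38/7.
Taking the (2/11, 3/11, 6/11)-weighted average: (2/11)·(-31/7) + (3/11)·(2) + (6/11)·(-38/7) = -248/77.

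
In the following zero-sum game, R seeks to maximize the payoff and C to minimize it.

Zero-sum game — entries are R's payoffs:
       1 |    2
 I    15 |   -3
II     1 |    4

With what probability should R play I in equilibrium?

Row minima are -3 and 1, so R's maximin is 1; column maxima are 15 and 4, so C's minimax is 4. These differ, so the equilibrium is in mixed strategies.
Let R play I with probability p. C is indifferent when 15p + (1−p) = −3p + 4(1−p), giving p = 1/7.

1/7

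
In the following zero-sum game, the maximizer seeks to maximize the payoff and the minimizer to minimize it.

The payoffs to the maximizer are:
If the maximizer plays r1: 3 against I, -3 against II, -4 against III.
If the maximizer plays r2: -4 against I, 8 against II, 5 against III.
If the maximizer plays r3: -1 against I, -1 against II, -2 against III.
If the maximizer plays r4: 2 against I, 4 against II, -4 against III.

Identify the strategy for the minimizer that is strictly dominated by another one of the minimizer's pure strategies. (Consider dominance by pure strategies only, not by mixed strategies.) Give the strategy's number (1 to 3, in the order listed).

2

The minimizer prefers columns that give the maximizer less. Compare II with III: -4 < -3, 5 < 8, -2 < -1, -4 < 4.
So III strictly dominates II for the minimizer; II is strictly dominated.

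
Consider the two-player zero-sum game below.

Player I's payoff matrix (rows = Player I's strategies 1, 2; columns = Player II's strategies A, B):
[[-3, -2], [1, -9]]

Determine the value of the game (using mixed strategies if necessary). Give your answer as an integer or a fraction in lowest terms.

-29/11

Row minima are -3 and -9, so Player I's maximin is -3; column maxima are 1 and -2, so Player II's minimax is -2. These differ, so the equilibrium is in mixed strategies.
Let Player I play 1 with probability p. Player II is indifferent when −3p + (1−p) = −2p − 9(1−p), giving p = 10/11.
Let Player II play A with probability q. Player I is indifferent when −3q − 2(1−q) = q − 9(1−q), giving q = 7/11.
The value is -3·(7/11) + (-2)·(4/11) = -29/11.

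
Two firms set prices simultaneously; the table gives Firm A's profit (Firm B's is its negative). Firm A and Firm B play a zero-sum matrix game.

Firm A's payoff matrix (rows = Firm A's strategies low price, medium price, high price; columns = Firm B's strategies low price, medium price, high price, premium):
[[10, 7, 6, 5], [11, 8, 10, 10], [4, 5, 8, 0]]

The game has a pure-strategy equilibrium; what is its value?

Row minima: 5, 8, 0 → Firm A's maximin is 8.
Column maxima: 11, 8, 10, 10 → Firm B's minimax is 8.
They coincide at (medium price, medium price), so the value is 8.

8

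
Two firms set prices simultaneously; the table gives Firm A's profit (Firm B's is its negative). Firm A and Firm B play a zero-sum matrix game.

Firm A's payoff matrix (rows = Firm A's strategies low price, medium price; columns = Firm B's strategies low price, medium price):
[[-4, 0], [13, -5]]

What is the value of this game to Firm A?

-10/11

Row minima are -4 and -5, so Firm A's maximin is -4; column maxima are 13 and 0, so Firm B's minimax is 0. These differ, so the equilibrium is in mixed strategies.
Let Firm A play low price with probability p. Firm B is indifferent when −4p + 13(1−p) = −5(1−p), giving p = 9/11.
Let Firm B play low price with probability q. Firm A is indifferent when −4q = 13q − 5(1−q), giving q = 5/22.
The value is -4·(5/22) + (0)·(17/22) = -10/11.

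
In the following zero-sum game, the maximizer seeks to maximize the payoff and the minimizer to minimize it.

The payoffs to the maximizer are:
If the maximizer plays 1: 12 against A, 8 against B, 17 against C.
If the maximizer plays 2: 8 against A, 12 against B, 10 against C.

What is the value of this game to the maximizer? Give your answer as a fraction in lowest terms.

Column C is strictly dominated by A for the minimizer (it gives the maximizer more in every row).
The remaining 2×2 game on (1, 2) × (A, B) has no saddle point. Let the maximizer play 1 with probability p; indifference gives 12p + 8(1−p) = 8p + 12(1−p), so p = 1/2.
Similarly the minimizer's optimal q on A is 1/2, and the value is 12·(1/2) + (8)·(1/2) = 10.

10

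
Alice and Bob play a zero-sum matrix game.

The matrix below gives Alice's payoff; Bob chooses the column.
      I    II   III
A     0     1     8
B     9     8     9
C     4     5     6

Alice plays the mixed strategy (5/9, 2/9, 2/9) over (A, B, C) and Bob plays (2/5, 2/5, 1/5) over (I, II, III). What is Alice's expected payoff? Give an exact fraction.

184/45

Against (2/5, 2/5, 1/5), each row's expected payoff is A: 2; B: 43/5; C: 24/5.
Taking the (5/9, 2/9, 2/9)-weighted average: (5/9)·(2) + (2/9)·(43/5) + (2/9)·(24/5) = 184/45.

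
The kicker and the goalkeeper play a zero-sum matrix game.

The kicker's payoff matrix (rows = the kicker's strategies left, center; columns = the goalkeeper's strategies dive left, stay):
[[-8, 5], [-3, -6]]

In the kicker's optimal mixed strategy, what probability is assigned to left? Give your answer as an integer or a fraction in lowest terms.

Row minima are -8 and -6, so the kicker's maximin is -6; column maxima are -3 and 5, so the goalkeeper's minimax is -3. These differ, so the equilibrium is in mixed strategies.
Let the kicker play left with probability p. The goalkeeper is indifferent when −8p − 3(1−p) = 5p − 6(1−p), giving p = 3/16.

3/16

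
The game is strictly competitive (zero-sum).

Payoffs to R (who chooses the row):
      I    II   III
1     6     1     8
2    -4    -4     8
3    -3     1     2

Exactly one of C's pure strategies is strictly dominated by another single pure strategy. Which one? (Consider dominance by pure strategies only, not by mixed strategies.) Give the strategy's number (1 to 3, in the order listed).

3

C prefers columns that give R less. Compare III with I: 6 < 8, -4 < 8, -3 < 2.
So I strictly dominates III for C; III is strictly dominated.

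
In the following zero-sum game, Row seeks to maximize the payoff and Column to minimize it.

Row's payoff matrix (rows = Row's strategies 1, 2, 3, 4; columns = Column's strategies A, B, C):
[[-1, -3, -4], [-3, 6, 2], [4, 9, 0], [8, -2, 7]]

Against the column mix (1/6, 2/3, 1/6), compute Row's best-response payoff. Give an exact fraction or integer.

1: (-1)·(1/6) + (-3)·(2/3) + (-4)·(1/6) = -17/6.
2: (-3)·(1/6) + (6)·(2/3) + (2)·(1/6) = 23/6.
3: (4)·(1/6) + (9)·(2/3) + (0)·(1/6) = 20/3.
4: (8)·(1/6) + (-2)·(2/3) + (7)·(1/6) = 7/6.
The best pure response is 3 with expected payoff 20/3.

20/3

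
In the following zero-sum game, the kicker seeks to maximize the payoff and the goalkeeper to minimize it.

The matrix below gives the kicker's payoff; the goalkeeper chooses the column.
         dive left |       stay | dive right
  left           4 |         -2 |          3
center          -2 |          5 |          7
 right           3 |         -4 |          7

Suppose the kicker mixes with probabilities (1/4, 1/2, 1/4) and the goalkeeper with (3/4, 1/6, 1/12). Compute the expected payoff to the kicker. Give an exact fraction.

Against (3/4, 1/6, 1/12), each row's expected payoff is left: 35/12; center: -1/12; right: 13/6.
Taking the (1/4, 1/2, 1/4)-weighted average: (1/4)·(35/12) + (1/2)·(-1/12) + (1/4)·(13/6) = 59/48.

59/48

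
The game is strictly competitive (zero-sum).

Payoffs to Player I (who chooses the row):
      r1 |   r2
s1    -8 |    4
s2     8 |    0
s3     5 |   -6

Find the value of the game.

Row s3 is strictly dominated by row s2, so Player I never plays it.
The remaining 2×2 game on (s1, s2) × (r1, r2) has no saddle point. Let Player I play s1 with probability p; indifference gives −8p + 8(1−p) = 4p, so p = 2/5.
Similarly Player II's optimal q on r1 is 1/5, and the value is -8·(1/5) + (4)·(4/5) = 8/5.

8/5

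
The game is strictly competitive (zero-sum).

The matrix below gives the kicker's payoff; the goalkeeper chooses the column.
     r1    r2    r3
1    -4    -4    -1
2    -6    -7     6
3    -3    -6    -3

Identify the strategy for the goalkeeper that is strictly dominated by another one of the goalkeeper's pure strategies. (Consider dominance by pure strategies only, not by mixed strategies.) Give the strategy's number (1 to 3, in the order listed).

The goalkeeper prefers columns that give the kicker less. Compare r3 with r2: -4 < -1, -7 < 6, -6 < -3.
So r2 strictly dominates r3 for the goalkeeper; r3 is strictly dominated.

3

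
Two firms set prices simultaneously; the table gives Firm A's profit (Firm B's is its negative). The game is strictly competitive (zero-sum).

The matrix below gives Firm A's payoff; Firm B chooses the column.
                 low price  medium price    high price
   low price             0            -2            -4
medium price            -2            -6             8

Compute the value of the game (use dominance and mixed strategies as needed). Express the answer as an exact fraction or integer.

Column low price is strictly dominated by medium price for Firm B (it gives Firm A more in every row).
The remaining 2×2 game on (low price, medium price) × (medium price, high price) has no saddle point. Let Firm A play low price with probability p; indifference gives −2p − 6(1−p) = −4p + 8(1−p), so p = 7/8.
Similarly Firm B's optimal q on medium price is 3/4, and the value is -2·(3/4) + (-4)·(1/4) = -5/2.

-5/2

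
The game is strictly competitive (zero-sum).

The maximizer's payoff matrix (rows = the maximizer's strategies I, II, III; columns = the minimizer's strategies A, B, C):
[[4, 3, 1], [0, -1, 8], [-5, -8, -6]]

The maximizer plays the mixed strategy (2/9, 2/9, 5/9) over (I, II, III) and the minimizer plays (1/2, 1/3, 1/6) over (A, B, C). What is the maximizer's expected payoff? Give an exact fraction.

-5/2

Against (1/2, 1/3, 1/6), each row's expected payoff is I: 19/6; II: 1; III: -37/6.
Taking the (2/9, 2/9, 5/9)-weighted average: (2/9)·(19/6) + (2/9)·(1) + (5/9)·(-37/6) = -5/2.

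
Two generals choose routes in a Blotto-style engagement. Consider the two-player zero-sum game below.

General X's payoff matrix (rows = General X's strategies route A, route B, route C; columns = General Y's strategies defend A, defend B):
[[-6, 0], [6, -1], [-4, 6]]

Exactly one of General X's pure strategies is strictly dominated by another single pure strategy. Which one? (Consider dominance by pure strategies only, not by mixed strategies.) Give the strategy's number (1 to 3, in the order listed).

1

Compare route A with route C: -4 > -6, 6 > 0.
So route C strictly dominates route A for General X; route A is strictly dominated.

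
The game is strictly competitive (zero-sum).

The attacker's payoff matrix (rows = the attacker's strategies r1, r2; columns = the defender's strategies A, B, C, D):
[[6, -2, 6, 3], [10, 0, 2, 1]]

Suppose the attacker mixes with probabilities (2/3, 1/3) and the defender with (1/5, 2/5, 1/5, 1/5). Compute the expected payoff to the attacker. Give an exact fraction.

Against (1/5, 2/5, 1/5, 1/5), each row's expected payoff is r1: 11/5; r2: 13/5.
Taking the (2/3, 1/3)-weighted average: (2/3)·(11/5) + (1/3)·(13/5) = 7/3.

7/3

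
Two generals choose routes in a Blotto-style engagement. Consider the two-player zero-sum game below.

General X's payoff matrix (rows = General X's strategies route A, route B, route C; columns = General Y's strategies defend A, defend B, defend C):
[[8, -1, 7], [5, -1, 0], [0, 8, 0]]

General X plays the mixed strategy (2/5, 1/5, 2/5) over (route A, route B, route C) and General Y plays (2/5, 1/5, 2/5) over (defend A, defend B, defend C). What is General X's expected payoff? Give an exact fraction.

Against (2/5, 1/5, 2/5), each row's expected payoff is route A: 29/5; route B: 9/5; route C: 8/5.
Taking the (2/5, 1/5, 2/5)-weighted average: (2/5)·(29/5) + (1/5)·(9/5) + (2/5)·(8/5) = 83/25.

83/25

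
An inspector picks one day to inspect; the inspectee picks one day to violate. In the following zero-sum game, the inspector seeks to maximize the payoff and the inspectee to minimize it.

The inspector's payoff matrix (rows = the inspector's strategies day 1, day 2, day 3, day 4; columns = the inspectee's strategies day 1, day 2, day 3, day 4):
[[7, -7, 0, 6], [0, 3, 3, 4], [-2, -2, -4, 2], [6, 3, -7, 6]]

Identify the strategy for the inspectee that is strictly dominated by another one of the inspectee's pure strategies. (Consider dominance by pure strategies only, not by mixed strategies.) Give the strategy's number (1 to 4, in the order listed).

4

The inspectee prefers columns that give the inspector less. Compare day 4 with day 2: -7 < 6, 3 < 4, -2 < 2, 3 < 6.
So day 2 strictly dominates day 4 for the inspectee; day 4 is strictly dominated.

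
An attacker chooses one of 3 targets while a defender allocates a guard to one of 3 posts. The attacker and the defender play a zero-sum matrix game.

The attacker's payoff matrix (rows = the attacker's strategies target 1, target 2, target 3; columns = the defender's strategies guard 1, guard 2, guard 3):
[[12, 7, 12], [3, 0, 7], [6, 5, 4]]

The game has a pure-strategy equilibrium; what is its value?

7

Row minima: 7, 0, 4 → the attacker's maximin is 7.
Column maxima: 12, 7, 12 → the defender's minimax is 7.
They coincide at (target 1, guard 2), so the value is 7.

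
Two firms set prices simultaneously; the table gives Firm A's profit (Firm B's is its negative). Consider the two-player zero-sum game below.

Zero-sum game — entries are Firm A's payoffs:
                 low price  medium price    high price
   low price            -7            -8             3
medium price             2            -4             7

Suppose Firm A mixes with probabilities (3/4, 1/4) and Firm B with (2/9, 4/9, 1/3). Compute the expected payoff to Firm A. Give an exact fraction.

-17/6

Against (2/9, 4/9, 1/3), each row's expected payoff is low price: -37/9; medium price: 1.
Taking the (3/4, 1/4)-weighted average: (3/4)·(-37/9) + (1/4)·(1) = -17/6.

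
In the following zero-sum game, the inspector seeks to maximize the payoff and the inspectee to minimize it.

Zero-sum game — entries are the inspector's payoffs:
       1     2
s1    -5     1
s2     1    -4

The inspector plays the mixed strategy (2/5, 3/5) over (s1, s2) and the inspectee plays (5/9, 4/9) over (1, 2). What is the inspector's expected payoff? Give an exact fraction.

-5/3

Against (5/9, 4/9), each row's expected payoff is s1: -7/3; s2: -11/9.
Taking the (2/5, 3/5)-weighted average: (2/5)·(-7/3) + (3/5)·(-11/9) = -5/3.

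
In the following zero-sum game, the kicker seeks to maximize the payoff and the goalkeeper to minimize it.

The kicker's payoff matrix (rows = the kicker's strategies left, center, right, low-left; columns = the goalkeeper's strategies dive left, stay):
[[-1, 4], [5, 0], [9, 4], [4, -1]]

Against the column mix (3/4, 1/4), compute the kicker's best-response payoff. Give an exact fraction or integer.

left: (-1)·(3/4) + (4)·(1/4) = 1/4.
center: (5)·(3/4) + (0)·(1/4) = 15/4.
right: (9)·(3/4) + (4)·(1/4) = 31/4.
low-left: (4)·(3/4) + (-1)·(1/4) = 11/4.
The best pure response is right with expected payoff 31/4.

31/4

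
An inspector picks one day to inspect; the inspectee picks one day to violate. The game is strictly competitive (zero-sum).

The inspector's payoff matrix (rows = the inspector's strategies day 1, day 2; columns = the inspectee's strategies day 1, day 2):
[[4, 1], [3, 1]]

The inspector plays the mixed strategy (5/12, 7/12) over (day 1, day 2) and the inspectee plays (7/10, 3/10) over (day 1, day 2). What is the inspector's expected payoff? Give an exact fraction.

323/120

Against (7/10, 3/10), each row's expected payoff is day 1: 31/10; day 2: 12/5.
Taking the (5/12, 7/12)-weighted average: (5/12)·(31/10) + (7/12)·(12/5) = 323/120.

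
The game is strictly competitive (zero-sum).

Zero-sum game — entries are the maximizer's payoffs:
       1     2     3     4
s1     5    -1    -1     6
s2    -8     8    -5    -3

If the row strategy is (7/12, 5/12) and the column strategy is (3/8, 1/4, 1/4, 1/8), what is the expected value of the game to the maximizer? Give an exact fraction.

Against (3/8, 1/4, 1/4, 1/8), each row's expected payoff is s1: 17/8; s2: -21/8.
Taking the (7/12, 5/12)-weighted average: (7/12)·(17/8) + (5/12)·(-21/8) = 7/48.

7/48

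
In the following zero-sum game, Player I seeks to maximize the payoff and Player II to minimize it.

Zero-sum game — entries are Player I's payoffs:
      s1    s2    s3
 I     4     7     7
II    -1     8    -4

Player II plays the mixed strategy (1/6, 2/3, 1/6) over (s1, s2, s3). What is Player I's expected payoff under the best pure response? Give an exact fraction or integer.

13/2

I: (4)·(1/6) + (7)·(2/3) + (7)·(1/6) = 13/2.
II: (-1)·(1/6) + (8)·(2/3) + (-4)·(1/6) = 9/2.
The best pure response is I with expected payoff 13/2.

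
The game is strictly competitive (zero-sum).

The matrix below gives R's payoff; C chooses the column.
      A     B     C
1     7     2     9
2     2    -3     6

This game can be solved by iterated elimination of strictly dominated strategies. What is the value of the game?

Column A is strictly dominated by B for C (2<7, -3<2); eliminate A.
Row 2 is strictly dominated by row 1 (2>-3, 9>6); eliminate 2.
Column C is strictly dominated by B for C (2<9); eliminate C.
Only (1, B) remains, with payoff 2.

2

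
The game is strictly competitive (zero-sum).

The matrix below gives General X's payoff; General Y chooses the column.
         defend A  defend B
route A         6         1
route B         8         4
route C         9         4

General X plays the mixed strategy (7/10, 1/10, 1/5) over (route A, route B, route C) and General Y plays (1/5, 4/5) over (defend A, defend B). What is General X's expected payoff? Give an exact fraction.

Against (1/5, 4/5), each row's expected payoff is route A: 2; route B: 24/5; route C: 5.
Taking the (7/10, 1/10, 1/5)-weighted average: (7/10)·(2) + (1/10)·(24/5) + (1/5)·(5) = 72/25.

72/25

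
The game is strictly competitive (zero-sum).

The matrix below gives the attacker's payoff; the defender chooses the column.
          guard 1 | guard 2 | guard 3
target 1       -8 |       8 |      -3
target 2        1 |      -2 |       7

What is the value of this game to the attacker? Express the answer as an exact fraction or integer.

Column guard 3 is strictly dominated by guard 1 for the defender (it gives the attacker more in every row).
The remaining 2×2 game on (target 1, target 2) × (guard 1, guard 2) has no saddle point. Let the attacker play target 1 with probability p; indifference gives −8p + (1−p) = 8p − 2(1−p), so p = 3/19.
Similarly the defender's optimal q on guard 1 is 10/19, and the value is -8·(10/19) + (8)·(9/19) = -8/19.

-8/19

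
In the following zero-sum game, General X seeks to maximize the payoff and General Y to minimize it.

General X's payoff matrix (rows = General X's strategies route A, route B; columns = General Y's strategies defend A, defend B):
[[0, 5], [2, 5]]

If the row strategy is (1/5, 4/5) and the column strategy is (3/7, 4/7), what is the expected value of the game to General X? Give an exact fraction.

Against (3/7, 4/7), each row's expected payoff is route A: 20/7; route B: 26/7.
Taking the (1/5, 4/5)-weighted average: (1/5)·(20/7) + (4/5)·(26/7) = 124/35.

124/35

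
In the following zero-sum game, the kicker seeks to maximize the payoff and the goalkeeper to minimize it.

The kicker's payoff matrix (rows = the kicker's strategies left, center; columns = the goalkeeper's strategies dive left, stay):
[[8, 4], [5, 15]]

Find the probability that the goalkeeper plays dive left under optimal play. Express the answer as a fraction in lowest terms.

Row minima are 4 and 5, so the kicker's maximin is 5; column maxima are 8 and 15, so the goalkeeper's minimax is 8. These differ, so the equilibrium is in mixed strategies.
Let the goalkeeper play dive left with probability q. The kicker is indifferent when 8q + 4(1−q) = 5q + 15(1−q), giving q = 11/14.

11/14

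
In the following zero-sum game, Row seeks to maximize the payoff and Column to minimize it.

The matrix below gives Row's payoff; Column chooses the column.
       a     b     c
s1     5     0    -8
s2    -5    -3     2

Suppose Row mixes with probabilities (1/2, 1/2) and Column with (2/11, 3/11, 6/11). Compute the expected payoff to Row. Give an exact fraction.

Against (2/11, 3/11, 6/11), each row's expected payoff is s1: -38/11; s2: -7/11.
Taking the (1/2, 1/2)-weighted average: (1/2)·(-38/11) + (1/2)·(-7/11) = -45/22.

-45/22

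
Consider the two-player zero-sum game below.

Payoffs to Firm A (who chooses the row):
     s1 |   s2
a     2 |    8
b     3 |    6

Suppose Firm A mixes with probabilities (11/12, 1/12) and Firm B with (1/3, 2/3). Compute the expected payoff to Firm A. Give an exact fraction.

Against (1/3, 2/3), each row's expected payoff is a: 6; b: 5.
Taking the (11/12, 1/12)-weighted average: (11/12)·(6) + (1/12)·(5) = 71/12.

71/12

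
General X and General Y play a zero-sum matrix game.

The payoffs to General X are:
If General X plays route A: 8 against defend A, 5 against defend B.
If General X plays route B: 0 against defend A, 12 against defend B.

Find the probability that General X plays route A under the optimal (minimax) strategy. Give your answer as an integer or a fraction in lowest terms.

Row minima are 5 and 0, so General X's maximin is 5; column maxima are 8 and 12, so General Y's minimax is 8. These differ, so the equilibrium is in mixed strategies.
Let General X play route A with probability p. General Y is indifferent when 8p = 5p + 12(1−p), giving p = 4/5.

4/5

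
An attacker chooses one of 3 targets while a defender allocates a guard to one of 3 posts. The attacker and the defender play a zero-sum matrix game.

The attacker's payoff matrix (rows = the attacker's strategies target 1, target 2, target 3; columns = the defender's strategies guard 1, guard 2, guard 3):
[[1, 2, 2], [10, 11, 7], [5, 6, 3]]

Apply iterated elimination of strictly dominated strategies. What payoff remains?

Row target 3 is strictly dominated by row target 2 (10>5, 11>6, 7>3); eliminate target 3.
Column guard 2 is strictly dominated by guard 1 for the defender (1<2, 10<11); eliminate guard 2.
Row target 1 is strictly dominated by row target 2 (10>1, 7>2); eliminate target 1.
Column guard 1 is strictly dominated by guard 3 for the defender (7<10); eliminate guard 1.
Only (target 2, guard 3) remains, with payoff 7.

7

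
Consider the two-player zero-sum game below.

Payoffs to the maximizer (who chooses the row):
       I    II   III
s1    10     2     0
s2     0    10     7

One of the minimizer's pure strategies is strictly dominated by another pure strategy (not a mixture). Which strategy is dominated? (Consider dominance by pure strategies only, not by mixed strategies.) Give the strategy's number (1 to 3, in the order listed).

2

The minimizer prefers columns that give the maximizer less. Compare II with III: 0 < 2, 7 < 10.
So III strictly dominates II for the minimizer; II is strictly dominated.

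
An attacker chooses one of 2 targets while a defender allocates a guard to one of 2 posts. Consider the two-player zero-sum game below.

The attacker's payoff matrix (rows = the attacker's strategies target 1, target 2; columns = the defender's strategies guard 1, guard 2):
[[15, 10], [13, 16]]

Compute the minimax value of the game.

55/4

Row minima are 10 and 13, so the attacker's maximin is 13; column maxima are 15 and 16, so the defender's minimax is 15. These differ, so the equilibrium is in mixed strategies.
Let the attacker play target 1 with probability p. The defender is indifferent when 15p + 13(1−p) = 10p + 16(1−p), giving p = 3/8.
Let the defender play guard 1 with probability q. The attacker is indifferent when 15q + 10(1−q) = 13q + 16(1−q), giving q = 3/4.
The value is 15·(3/4) + (10)·(1/4) = 55/4.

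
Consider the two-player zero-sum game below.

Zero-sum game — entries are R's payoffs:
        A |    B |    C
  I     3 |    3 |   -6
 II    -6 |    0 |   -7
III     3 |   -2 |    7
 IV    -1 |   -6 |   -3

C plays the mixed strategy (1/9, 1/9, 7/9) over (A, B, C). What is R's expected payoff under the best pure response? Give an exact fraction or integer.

50/9

I: (3)·(1/9) + (3)·(1/9) + (-6)·(7/9) = -4.
II: (-6)·(1/9) + (0)·(1/9) + (-7)·(7/9) = -55/9.
III: (3)·(1/9) + (-2)·(1/9) + (7)·(7/9) = 50/9.
IV: (-1)·(1/9) + (-6)·(1/9) + (-3)·(7/9) = -28/9.
The best pure response is III with expected payoff 50/9.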